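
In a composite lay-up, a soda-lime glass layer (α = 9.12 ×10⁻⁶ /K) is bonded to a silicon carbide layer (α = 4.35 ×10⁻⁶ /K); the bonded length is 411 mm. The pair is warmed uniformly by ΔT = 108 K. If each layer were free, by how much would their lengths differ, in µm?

Δα = |9.12 − 4.35|×10⁻⁶/K = 4.77×10⁻⁶/K.
ΔL_mismatch = Δα·L·ΔT = 4.77×10⁻⁶ × 411.0 mm × 108.0 K = 212 µm.

212 µm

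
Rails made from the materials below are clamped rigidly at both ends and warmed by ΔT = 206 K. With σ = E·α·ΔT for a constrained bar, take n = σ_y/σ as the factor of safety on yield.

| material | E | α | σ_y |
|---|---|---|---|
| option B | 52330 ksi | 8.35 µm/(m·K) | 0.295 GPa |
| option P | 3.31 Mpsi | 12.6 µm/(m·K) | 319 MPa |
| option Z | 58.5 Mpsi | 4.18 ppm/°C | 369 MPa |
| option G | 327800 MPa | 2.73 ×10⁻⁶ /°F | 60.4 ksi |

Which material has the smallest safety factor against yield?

Converting E to GPa, α to ×10⁻⁶/K, σ_y to MPa, then σ and n for each:
  option B: E = 360.8, α = 8.35, σ_y = 295.0 → σ = 621 MPa, n = 0.475
  option P: E = 22.82, α = 12.6, σ_y = 319.0 → σ = 59.2 MPa, n = 5.39
  option Z: E = 403.3, α = 4.18, σ_y = 369.0 → σ = 347 MPa, n = 1.06
  option G: E = 327.8, α = 4.91, σ_y = 416.4 → σ = 332 MPa, n = 1.26
The minimum is option B at n = 0.475.

option B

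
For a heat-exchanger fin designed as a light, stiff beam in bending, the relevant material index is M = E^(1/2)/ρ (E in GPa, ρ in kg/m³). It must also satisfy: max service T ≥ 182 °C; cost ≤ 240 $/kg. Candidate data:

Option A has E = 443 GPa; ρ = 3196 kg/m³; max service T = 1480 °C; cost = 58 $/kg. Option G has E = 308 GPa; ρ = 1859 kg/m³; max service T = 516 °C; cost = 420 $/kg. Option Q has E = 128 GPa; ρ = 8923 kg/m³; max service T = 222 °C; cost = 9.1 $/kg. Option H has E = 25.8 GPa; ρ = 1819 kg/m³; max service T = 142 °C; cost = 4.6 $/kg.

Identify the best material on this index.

option A

Screen on constraints: max service T ≥ 182 °C; cost ≤ 240 $/kg. Survivors: option A, option Q.
Per-candidate index values:
  option A: M = 6.59×10⁻³
  option Q: M = 1.27×10⁻³
The maximum is for option A.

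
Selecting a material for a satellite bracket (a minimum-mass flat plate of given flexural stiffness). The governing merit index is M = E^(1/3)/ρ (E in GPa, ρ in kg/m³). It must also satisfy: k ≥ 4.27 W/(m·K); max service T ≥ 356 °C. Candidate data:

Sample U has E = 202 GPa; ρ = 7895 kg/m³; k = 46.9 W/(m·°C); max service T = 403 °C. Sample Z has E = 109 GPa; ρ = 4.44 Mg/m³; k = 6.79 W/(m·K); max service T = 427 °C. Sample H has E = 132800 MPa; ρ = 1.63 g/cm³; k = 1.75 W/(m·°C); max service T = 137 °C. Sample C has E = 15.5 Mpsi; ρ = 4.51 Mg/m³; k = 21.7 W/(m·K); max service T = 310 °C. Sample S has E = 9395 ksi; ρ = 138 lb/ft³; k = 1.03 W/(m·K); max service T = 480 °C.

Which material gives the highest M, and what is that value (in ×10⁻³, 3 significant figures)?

sample Z, M = 1.08×10⁻³

Screen on constraints: k ≥ 4.27 W/(m·K); max service T ≥ 356 °C. Survivors: sample U, sample Z.
Convert each candidate to consistent units, then evaluate M:
  sample U: E = 202.0 GPa, ρ = 7895 kg/m³
  sample Z: E = 109.0 GPa, ρ = 4440 kg/m³
  sample Z: M = 1.08×10⁻³
  sample U: M = 0.743×10⁻³
The maximum is for sample Z.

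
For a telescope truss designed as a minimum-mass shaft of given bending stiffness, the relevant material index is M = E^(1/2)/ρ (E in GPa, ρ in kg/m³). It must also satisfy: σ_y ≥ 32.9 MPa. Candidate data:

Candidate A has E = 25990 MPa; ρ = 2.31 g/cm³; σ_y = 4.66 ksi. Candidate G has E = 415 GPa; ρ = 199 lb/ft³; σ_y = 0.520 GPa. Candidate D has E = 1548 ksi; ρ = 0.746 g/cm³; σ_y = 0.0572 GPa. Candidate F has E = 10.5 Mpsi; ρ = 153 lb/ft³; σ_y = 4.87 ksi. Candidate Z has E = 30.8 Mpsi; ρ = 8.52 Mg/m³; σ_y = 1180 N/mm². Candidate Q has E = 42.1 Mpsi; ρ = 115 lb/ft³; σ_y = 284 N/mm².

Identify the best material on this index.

Screen on constraints: σ_y ≥ 32.9 MPa. Survivors: candidate G, candidate D, candidate F, candidate Z, candidate Q.
In SI units:
  candidate G: E = 415.0 GPa, ρ = 3188 kg/m³
  candidate D: E = 10.67 GPa, ρ = 746.0 kg/m³
  candidate F: E = 72.39 GPa, ρ = 2451 kg/m³
  candidate Z: E = 212.4 GPa, ρ = 8520 kg/m³
  candidate Q: E = 290.3 GPa, ρ = 1842 kg/m³
  candidate Q: M = 9.25×10⁻³
  candidate G: M = 6.39×10⁻³
  candidate D: M = 4.38×10⁻³
  candidate F: M = 3.47×10⁻³
  candidate Z: M = 1.71×10⁻³
Highest index: candidate Q.

candidate Q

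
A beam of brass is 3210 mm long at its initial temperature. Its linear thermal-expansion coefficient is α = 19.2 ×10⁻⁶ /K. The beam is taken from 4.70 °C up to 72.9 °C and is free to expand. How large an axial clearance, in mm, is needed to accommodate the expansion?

ΔT = 72.9 − 4.70 = 68.20 K.
ΔL = α·L₀·ΔT = 19.2×10⁻⁶ × 3210 mm × 68.20 K = 4.20 mm.

4.20 mm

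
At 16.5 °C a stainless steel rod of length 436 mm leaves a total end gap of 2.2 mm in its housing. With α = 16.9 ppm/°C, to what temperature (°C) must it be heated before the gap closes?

α·L₀·ΔT = 2.2 mm ⇒ ΔT = 2.2 / (16.9×10⁻⁶ × 436.0) = 298.6 K.
T = 16.5 + 298.6 = 315.1 °C.

315 °C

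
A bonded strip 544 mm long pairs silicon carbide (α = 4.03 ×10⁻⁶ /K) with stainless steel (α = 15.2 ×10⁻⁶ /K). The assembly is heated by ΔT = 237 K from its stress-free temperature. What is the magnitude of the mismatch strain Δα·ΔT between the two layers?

2.65×10⁻³

Δα = |4.03 − 15.2|×10⁻⁶/K = 11.2×10⁻⁶/K.
Mismatch strain = Δα·ΔT = 11.2×10⁻⁶ × 237.0 = 2.65×10⁻³.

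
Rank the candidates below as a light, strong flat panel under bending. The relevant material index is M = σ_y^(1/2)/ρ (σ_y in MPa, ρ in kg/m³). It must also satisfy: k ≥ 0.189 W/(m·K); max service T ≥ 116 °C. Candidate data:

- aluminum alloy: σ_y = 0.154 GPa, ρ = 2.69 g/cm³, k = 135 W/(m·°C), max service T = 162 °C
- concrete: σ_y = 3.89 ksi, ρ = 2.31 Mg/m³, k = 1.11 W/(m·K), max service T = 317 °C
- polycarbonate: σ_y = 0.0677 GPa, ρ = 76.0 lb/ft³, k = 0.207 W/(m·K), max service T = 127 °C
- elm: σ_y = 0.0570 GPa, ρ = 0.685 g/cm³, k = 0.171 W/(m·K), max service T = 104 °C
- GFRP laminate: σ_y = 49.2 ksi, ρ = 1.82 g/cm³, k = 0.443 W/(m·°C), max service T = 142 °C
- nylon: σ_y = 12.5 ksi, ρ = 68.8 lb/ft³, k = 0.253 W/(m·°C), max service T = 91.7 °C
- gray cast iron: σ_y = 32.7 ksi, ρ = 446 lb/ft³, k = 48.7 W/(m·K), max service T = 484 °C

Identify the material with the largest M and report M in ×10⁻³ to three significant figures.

GFRP laminate, M = 10.1×10⁻³

Screen on constraints: k ≥ 0.189 W/(m·K); max service T ≥ 116 °C. Survivors: aluminum alloy, concrete, polycarbonate, GFRP laminate, gray cast iron.
Putting every candidate on a common basis:
  aluminum alloy: σ_y = 154.0 MPa, ρ = 2690 kg/m³
  concrete: σ_y = 26.82 MPa, ρ = 2310 kg/m³
  polycarbonate: σ_y = 67.70 MPa, ρ = 1217 kg/m³
  GFRP laminate: σ_y = 339.2 MPa, ρ = 1820 kg/m³
  gray cast iron: σ_y = 225.5 MPa, ρ = 7144 kg/m³
  GFRP laminate: M = 10.1×10⁻³
  polycarbonate: M = 6.76×10⁻³
  aluminum alloy: M = 4.61×10⁻³
  concrete: M = 2.24×10⁻³
  gray cast iron: M = 2.10×10⁻³
GFRP laminate has the largest M.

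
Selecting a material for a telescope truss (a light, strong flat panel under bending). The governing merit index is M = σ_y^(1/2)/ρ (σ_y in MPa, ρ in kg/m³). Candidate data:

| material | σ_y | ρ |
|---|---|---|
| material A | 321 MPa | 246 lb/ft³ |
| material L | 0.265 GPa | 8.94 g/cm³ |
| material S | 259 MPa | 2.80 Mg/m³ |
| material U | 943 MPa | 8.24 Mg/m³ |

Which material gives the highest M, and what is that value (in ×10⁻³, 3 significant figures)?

material S, M = 5.75×10⁻³

After converting to SI:
  material A: σ_y = 321.0 MPa, ρ = 3941 kg/m³
  material L: σ_y = 265.0 MPa, ρ = 8940 kg/m³
  material S: σ_y = 259.0 MPa, ρ = 2800 kg/m³
  material U: σ_y = 943.0 MPa, ρ = 8240 kg/m³
  material S: M = 5.75×10⁻³
  material A: M = 4.55×10⁻³
  material U: M = 3.73×10⁻³
  material L: M = 1.82×10⁻³
Material S has the largest M.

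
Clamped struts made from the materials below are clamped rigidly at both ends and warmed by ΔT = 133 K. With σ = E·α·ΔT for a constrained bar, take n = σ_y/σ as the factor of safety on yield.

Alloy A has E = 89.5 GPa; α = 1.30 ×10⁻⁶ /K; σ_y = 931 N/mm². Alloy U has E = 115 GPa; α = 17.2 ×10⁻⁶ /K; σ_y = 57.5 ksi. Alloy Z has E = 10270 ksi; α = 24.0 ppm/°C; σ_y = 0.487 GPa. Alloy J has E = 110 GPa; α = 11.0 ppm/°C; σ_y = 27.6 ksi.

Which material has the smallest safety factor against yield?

alloy J

With everything in SI (GPa, ×10⁻⁶/K, MPa):
  alloy A: E = 89.50, α = 1.30, σ_y = 931.0 → σ = 15.5 MPa, n = 60.2
  alloy U: E = 115.0, α = 17.2, σ_y = 396.4 → σ = 263 MPa, n = 1.51
  alloy Z: E = 70.81, α = 24.0, σ_y = 487.0 → σ = 226 MPa, n = 2.15
  alloy J: E = 110.0, α = 11.0, σ_y = 190.3 → σ = 161 MPa, n = 1.18
Smallest n: alloy J with n = 1.18.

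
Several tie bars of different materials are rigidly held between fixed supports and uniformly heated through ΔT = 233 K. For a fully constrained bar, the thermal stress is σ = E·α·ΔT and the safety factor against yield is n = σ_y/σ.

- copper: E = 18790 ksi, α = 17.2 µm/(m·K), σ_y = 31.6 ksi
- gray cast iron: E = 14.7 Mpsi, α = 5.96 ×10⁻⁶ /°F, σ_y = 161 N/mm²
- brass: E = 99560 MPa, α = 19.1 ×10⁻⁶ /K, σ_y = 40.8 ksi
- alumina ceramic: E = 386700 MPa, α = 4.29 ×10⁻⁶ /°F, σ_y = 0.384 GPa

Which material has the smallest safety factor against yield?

Converting E to GPa, α to ×10⁻⁶/K, σ_y to MPa, then σ and n for each:
  copper: E = 129.6, α = 17.2, σ_y = 217.9 → σ = 519 MPa, n = 0.420
  gray cast iron: E = 101.4, α = 10.7, σ_y = 161.0 → σ = 253 MPa, n = 0.635
  brass: E = 99.56, α = 19.1, σ_y = 281.3 → σ = 443 MPa, n = 0.635
  alumina ceramic: E = 386.7, α = 7.72, σ_y = 384.0 → σ = 696 MPa, n = 0.552
Smallest n: copper with n = 0.420.

copper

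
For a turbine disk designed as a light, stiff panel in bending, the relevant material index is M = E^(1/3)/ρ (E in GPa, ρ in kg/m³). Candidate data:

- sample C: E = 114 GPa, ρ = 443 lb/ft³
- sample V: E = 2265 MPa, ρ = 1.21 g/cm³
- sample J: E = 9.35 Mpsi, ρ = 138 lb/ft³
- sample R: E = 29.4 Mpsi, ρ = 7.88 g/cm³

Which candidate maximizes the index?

Putting every candidate on a common basis:
  sample C: E = 114.0 GPa, ρ = 7096 kg/m³
  sample V: E = 2.265 GPa, ρ = 1210 kg/m³
  sample J: E = 64.47 GPa, ρ = 2211 kg/m³
  sample R: E = 202.7 GPa, ρ = 7880 kg/m³
  sample J: M = 1.81×10⁻³
  sample V: M = 1.09×10⁻³
  sample R: M = 0.745×10⁻³
  sample C: M = 0.683×10⁻³
Sample J has the largest M.

sample J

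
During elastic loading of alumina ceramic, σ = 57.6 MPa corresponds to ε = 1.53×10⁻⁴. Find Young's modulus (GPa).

E = σ/ε = 57.6 MPa / 1.53×10⁻⁴ = 376500 MPa = 376 GPa.

376 GPa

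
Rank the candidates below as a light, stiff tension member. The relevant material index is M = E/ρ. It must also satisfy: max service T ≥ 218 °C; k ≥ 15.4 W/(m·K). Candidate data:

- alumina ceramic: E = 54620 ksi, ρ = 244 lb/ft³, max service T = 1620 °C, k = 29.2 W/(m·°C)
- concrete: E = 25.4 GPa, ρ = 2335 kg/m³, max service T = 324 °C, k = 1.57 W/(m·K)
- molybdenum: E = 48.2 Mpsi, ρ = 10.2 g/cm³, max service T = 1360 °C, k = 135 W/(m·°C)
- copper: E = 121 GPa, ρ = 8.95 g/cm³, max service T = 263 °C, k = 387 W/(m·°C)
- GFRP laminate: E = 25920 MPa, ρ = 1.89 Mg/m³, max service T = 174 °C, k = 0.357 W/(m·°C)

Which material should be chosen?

Screen on constraints: max service T ≥ 218 °C; k ≥ 15.4 W/(m·K). Survivors: alumina ceramic, molybdenum, copper.
In SI units:
  alumina ceramic: E = 376.6 GPa, ρ = 3909 kg/m³
  molybdenum: E = 332.3 GPa, ρ = 10200 kg/m³
  copper: E = 121.0 GPa, ρ = 8950 kg/m³
  alumina ceramic: M = 96.4 MN·m/kg
  molybdenum: M = 32.6 MN·m/kg
  copper: M = 13.5 MN·m/kg
Alumina ceramic ranks first.

alumina ceramic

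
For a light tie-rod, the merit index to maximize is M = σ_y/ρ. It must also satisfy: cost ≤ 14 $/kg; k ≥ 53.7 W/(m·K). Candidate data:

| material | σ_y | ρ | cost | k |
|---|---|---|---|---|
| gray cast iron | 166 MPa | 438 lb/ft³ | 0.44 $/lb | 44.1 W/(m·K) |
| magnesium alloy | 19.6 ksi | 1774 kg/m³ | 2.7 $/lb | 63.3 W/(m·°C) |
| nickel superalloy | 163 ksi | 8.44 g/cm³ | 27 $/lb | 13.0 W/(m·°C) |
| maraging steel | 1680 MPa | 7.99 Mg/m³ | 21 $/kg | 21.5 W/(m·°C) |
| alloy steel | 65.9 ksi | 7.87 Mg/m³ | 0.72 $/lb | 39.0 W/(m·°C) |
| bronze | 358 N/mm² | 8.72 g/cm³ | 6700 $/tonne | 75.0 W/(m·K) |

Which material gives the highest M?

magnesium alloy

Screen on constraints: cost ≤ 14 $/kg; k ≥ 53.7 W/(m·K). Survivors: magnesium alloy, bronze.
Normalizing units and computing the index:
  magnesium alloy: σ_y = 135.1 MPa, ρ = 1774 kg/m³
  bronze: σ_y = 358.0 MPa, ρ = 8720 kg/m³
  magnesium alloy: M = 76.2 kN·m/kg
  bronze: M = 41.1 kN·m/kg
Magnesium alloy has the largest M.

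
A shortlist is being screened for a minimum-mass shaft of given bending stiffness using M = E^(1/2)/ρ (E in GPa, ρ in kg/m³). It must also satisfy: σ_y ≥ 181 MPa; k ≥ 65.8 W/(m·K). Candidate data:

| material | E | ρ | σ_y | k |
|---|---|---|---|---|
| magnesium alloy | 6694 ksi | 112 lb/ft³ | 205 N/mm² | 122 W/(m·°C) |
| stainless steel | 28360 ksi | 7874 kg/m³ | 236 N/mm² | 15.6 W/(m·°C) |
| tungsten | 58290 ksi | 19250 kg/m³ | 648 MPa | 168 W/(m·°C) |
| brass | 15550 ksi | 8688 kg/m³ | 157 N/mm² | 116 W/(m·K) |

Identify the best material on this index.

magnesium alloy

Screen on constraints: σ_y ≥ 181 MPa; k ≥ 65.8 W/(m·K). Survivors: magnesium alloy, tungsten.
After converting to SI:
  magnesium alloy: E = 46.15 GPa, ρ = 1794 kg/m³
  tungsten: E = 401.9 GPa, ρ = 19250 kg/m³
  magnesium alloy: M = 3.79×10⁻³
  tungsten: M = 1.04×10⁻³
Highest index: magnesium alloy.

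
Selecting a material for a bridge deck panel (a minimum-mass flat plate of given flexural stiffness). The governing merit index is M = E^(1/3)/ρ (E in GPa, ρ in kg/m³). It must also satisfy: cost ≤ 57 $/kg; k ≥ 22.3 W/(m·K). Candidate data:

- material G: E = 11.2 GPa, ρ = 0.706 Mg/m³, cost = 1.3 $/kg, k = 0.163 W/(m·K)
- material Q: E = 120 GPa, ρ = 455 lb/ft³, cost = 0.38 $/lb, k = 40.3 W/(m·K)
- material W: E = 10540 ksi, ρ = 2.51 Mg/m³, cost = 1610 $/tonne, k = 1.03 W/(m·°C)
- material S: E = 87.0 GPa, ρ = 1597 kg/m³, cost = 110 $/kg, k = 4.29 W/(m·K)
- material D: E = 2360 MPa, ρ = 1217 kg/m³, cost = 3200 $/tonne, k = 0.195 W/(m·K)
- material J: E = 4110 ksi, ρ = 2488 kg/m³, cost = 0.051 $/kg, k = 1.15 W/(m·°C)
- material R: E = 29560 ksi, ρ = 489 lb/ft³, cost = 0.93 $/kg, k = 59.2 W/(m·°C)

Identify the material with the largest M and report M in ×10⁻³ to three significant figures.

material R, M = 0.751×10⁻³

Screen on constraints: cost ≤ 57 $/kg; k ≥ 22.3 W/(m·K). Survivors: material Q, material R.
Normalizing units and computing the index:
  material Q: E = 120.0 GPa, ρ = 7288 kg/m³
  material R: E = 203.8 GPa, ρ = 7833 kg/m³
  material R: M = 0.751×10⁻³
  material Q: M = 0.677×10⁻³
The maximum is for material R.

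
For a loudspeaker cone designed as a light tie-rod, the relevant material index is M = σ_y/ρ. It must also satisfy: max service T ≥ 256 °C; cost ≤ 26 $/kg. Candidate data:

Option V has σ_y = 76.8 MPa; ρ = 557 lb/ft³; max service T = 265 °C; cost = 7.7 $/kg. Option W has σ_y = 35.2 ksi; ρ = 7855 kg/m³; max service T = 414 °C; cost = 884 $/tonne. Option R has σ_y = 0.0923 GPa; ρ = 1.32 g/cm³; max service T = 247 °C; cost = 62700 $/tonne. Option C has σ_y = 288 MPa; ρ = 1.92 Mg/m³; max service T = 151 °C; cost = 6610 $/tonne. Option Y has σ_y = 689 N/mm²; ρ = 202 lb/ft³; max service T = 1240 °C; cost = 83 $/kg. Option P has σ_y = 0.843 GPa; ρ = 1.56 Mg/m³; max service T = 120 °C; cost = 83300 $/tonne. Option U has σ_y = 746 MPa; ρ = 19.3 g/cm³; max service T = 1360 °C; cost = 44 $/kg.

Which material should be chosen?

Screen on constraints: max service T ≥ 256 °C; cost ≤ 26 $/kg. Survivors: option V, option W.
After converting to SI:
  option V: σ_y = 76.80 MPa, ρ = 8922 kg/m³
  option W: σ_y = 242.7 MPa, ρ = 7855 kg/m³
  option W: M = 30.9 kN·m/kg
  option V: M = 8.61 kN·m/kg
The maximum is for option W.

option W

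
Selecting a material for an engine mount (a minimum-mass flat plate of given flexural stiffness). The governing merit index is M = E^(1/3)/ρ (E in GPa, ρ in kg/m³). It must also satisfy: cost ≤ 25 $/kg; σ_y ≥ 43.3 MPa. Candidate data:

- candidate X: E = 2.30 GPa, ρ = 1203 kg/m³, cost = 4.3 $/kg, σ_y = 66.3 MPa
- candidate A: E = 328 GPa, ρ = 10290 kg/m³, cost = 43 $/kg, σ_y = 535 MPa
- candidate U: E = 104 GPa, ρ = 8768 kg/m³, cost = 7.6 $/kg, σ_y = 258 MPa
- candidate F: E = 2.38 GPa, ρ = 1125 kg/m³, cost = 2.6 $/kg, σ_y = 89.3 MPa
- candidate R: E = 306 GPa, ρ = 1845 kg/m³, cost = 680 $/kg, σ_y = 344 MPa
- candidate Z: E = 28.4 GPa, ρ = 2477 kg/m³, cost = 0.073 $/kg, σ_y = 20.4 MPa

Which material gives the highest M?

candidate F

Screen on constraints: cost ≤ 25 $/kg; σ_y ≥ 43.3 MPa. Survivors: candidate X, candidate U, candidate F.
Computing M directly (units already consistent):
  candidate F: M = 1.19×10⁻³
  candidate X: M = 1.10×10⁻³
  candidate U: M = 0.536×10⁻³
Candidate F has the largest M.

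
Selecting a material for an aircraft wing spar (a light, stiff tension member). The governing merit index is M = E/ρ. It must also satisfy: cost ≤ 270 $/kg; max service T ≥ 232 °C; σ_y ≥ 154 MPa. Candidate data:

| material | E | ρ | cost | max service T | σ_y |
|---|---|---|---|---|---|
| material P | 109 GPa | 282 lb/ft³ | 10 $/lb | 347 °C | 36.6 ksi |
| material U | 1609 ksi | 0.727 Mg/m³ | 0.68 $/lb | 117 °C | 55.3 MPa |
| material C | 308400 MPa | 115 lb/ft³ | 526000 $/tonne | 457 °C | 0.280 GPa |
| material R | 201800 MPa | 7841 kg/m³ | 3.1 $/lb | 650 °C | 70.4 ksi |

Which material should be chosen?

Screen on constraints: cost ≤ 270 $/kg; max service T ≥ 232 °C; σ_y ≥ 154 MPa. Survivors: material P, material R.
Putting every candidate on a common basis:
  material P: E = 109.0 GPa, ρ = 4517 kg/m³
  material R: E = 201.8 GPa, ρ = 7841 kg/m³
  material R: M = 25.7 MN·m/kg
  material P: M = 24.1 MN·m/kg
Material R has the largest M.

material R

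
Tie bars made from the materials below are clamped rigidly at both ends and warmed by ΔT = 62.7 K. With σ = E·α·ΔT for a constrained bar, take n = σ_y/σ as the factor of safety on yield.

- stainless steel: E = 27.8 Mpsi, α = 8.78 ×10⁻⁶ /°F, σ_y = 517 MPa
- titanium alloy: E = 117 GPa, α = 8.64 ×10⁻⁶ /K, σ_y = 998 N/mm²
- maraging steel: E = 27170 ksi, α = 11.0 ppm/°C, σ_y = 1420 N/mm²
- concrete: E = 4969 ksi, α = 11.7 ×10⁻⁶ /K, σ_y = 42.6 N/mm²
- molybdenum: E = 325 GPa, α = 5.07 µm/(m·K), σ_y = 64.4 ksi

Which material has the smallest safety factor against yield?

concrete

Converting E to GPa, α to ×10⁻⁶/K, σ_y to MPa, then σ and n for each:
  stainless steel: E = 191.7, α = 15.8, σ_y = 517.0 → σ = 190 MPa, n = 2.72
  titanium alloy: E = 117.0, α = 8.64, σ_y = 998.0 → σ = 63.4 MPa, n = 15.7
  maraging steel: E = 187.3, α = 11.0, σ_y = 1420 → σ = 129 MPa, n = 11.0
  concrete: E = 34.26, α = 11.7, σ_y = 42.60 → σ = 25.1 MPa, n = 1.69
  molybdenum: E = 325.0, α = 5.07, σ_y = 444.0 → σ = 103 MPa, n = 4.30
Concrete has the lowest safety factor, n = 1.69.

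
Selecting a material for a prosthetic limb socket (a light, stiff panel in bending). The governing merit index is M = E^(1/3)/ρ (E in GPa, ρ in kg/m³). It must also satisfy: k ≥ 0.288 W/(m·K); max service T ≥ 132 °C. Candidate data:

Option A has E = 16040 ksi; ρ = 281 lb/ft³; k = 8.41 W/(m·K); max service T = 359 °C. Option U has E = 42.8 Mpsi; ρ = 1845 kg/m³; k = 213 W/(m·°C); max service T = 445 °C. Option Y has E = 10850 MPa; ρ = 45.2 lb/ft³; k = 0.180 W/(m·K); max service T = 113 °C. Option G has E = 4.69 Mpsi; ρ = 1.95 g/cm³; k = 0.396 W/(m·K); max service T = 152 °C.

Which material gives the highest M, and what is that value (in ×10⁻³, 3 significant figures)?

Screen on constraints: k ≥ 0.288 W/(m·K); max service T ≥ 132 °C. Survivors: option A, option U, option G.
In SI units:
  option A: E = 110.6 GPa, ρ = 4501 kg/m³
  option U: E = 295.1 GPa, ρ = 1845 kg/m³
  option G: E = 32.34 GPa, ρ = 1950 kg/m³
  option U: M = 3.61×10⁻³
  option G: M = 1.63×10⁻³
  option A: M = 1.07×10⁻³
Highest index: option U.

option U, M = 3.61×10⁻³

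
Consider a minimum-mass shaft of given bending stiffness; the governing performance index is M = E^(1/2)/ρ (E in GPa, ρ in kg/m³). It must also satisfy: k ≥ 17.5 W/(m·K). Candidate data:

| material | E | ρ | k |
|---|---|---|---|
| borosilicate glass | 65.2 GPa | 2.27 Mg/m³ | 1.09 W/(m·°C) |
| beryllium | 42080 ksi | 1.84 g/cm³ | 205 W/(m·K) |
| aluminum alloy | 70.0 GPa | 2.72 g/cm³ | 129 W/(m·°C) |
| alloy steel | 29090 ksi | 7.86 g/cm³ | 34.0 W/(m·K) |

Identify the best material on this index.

beryllium

Screen on constraints: k ≥ 17.5 W/(m·K). Survivors: beryllium, aluminum alloy, alloy steel.
After converting to SI:
  beryllium: E = 290.1 GPa, ρ = 1840 kg/m³
  aluminum alloy: E = 70.00 GPa, ρ = 2720 kg/m³
  alloy steel: E = 200.6 GPa, ρ = 7860 kg/m³
  beryllium: M = 9.26×10⁻³
  aluminum alloy: M = 3.08×10⁻³
  alloy steel: M = 1.80×10⁻³
Beryllium ranks first.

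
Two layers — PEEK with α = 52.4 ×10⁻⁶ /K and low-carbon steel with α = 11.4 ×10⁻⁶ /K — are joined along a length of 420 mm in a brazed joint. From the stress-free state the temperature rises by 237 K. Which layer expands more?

PEEK

α(PEEK) = 52.4×10⁻⁶/K vs α(low-carbon steel) = 11.4×10⁻⁶/K.
Higher α expands more for the same ΔT: PEEK.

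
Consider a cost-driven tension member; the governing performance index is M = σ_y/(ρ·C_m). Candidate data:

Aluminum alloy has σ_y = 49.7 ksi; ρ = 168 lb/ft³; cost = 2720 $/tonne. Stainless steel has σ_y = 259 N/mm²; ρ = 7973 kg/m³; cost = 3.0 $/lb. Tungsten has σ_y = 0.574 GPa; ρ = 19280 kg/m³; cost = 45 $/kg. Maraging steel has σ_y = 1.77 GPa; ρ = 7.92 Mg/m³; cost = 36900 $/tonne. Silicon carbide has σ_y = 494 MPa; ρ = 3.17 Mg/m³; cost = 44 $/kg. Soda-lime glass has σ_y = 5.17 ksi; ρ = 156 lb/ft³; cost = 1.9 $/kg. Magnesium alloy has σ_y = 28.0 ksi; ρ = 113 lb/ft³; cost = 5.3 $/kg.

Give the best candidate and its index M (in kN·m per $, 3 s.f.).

Convert each candidate to consistent units, then evaluate M:
  aluminum alloy: σ_y = 342.7 MPa, ρ = 2691 kg/m³, cost = 2.720 $/kg
  stainless steel: σ_y = 259.0 MPa, ρ = 7973 kg/m³, cost = 6.614 $/kg
  tungsten: σ_y = 574.0 MPa, ρ = 19280 kg/m³, cost = 45.00 $/kg
  maraging steel: σ_y = 1770 MPa, ρ = 7920 kg/m³, cost = 36.90 $/kg
  silicon carbide: σ_y = 494.0 MPa, ρ = 3170 kg/m³, cost = 44.00 $/kg
  soda-lime glass: σ_y = 35.65 MPa, ρ = 2499 kg/m³, cost = 1.900 $/kg
  magnesium alloy: σ_y = 193.1 MPa, ρ = 1810 kg/m³, cost = 5.300 $/kg
  aluminum alloy: M = 46.8 kN·m per $
  magnesium alloy: M = 20.1 kN·m per $
  soda-lime glass: M = 7.51 kN·m per $
  maraging steel: M = 6.06 kN·m per $
  stainless steel: M = 4.91 kN·m per $
  silicon carbide: M = 3.54 kN·m per $
  tungsten: M = 0.662 kN·m per $
The maximum is for aluminum alloy.

aluminum alloy, M = 46.8 kN·m per $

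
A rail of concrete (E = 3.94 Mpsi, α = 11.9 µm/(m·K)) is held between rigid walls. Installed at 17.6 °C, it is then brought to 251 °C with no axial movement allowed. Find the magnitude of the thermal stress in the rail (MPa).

75.5 MPa

E = 3.94 Mpsi = 27.17 GPa.
ΔT = 233.4 K. Constrained thermal stress σ = E·α·ΔT = 27.17×10³ MPa × 11.9×10⁻⁶ × 233.4 = 75.5 MPa (compressive).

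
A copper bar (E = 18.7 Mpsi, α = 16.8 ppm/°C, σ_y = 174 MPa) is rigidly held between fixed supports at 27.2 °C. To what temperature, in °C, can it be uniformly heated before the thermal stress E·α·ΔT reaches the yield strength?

108 °C

E = 18.7 Mpsi = 128.9 GPa.
E·α·ΔT = 174.0 MPa ⇒ ΔT = 174.0 / (128.9×10³ × 16.8×10⁻⁶) = 80.33 K.
T = 27.2 + 80.33 = 107.5 °C.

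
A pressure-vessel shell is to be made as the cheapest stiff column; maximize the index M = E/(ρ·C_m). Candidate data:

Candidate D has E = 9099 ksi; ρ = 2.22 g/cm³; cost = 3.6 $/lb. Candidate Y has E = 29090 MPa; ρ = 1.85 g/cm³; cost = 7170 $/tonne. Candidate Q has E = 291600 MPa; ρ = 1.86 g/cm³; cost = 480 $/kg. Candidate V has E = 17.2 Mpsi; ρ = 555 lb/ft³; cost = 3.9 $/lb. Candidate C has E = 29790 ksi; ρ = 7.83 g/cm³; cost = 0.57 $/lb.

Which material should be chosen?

candidate C

Putting every candidate on a common basis:
  candidate D: E = 62.74 GPa, ρ = 2220 kg/m³, cost = 7.937 $/kg
  candidate Y: E = 29.09 GPa, ρ = 1850 kg/m³, cost = 7.170 $/kg
  candidate Q: E = 291.6 GPa, ρ = 1860 kg/m³, cost = 480.0 $/kg
  candidate V: E = 118.6 GPa, ρ = 8890 kg/m³, cost = 8.598 $/kg
  candidate C: E = 205.4 GPa, ρ = 7830 kg/m³, cost = 1.257 $/kg
  candidate C: M = 20.9 MN·m per $
  candidate D: M = 3.56 MN·m per $
  candidate Y: M = 2.19 MN·m per $
  candidate V: M = 1.55 MN·m per $
  candidate Q: M = 0.327 MN·m per $
Candidate C has the largest M.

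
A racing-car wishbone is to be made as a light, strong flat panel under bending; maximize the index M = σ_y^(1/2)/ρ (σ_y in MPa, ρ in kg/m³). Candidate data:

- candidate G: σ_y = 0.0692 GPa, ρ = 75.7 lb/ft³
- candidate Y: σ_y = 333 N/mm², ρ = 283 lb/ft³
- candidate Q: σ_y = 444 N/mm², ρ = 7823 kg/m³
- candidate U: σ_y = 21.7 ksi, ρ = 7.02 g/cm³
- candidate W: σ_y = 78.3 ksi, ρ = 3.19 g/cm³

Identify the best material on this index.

candidate W

Normalizing units and computing the index:
  candidate G: σ_y = 69.20 MPa, ρ = 1213 kg/m³
  candidate Y: σ_y = 333.0 MPa, ρ = 4533 kg/m³
  candidate Q: σ_y = 444.0 MPa, ρ = 7823 kg/m³
  candidate U: σ_y = 149.6 MPa, ρ = 7020 kg/m³
  candidate W: σ_y = 539.9 MPa, ρ = 3190 kg/m³
  candidate W: M = 7.28×10⁻³
  candidate G: M = 6.86×10⁻³
  candidate Y: M = 4.03×10⁻³
  candidate Q: M = 2.69×10⁻³
  candidate U: M = 1.74×10⁻³
The maximum is for candidate W.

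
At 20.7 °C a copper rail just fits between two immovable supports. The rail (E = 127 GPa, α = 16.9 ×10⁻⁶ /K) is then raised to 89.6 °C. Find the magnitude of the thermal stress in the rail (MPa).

148 MPa

ΔT = 68.90 K. Constrained thermal stress σ = E·α·ΔT = 127.0×10³ MPa × 16.9×10⁻⁶ × 68.90 = 148 MPa (compressive).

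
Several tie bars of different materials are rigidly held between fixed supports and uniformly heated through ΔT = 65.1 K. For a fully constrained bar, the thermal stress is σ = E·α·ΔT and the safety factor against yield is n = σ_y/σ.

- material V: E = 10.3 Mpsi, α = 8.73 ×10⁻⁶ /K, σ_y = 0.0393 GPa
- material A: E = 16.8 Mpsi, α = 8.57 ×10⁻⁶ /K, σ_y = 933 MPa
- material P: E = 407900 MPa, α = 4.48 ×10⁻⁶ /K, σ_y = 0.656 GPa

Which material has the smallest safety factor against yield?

material V

Converting E to GPa, α to ×10⁻⁶/K, σ_y to MPa, then σ and n for each:
  material V: E = 71.02, α = 8.73, σ_y = 39.30 → σ = 40.4 MPa, n = 0.974
  material A: E = 115.8, α = 8.57, σ_y = 933.0 → σ = 64.6 MPa, n = 14.4
  material P: E = 407.9, α = 4.48, σ_y = 656.0 → σ = 119 MPa, n = 5.51
Smallest n: material V with n = 0.974.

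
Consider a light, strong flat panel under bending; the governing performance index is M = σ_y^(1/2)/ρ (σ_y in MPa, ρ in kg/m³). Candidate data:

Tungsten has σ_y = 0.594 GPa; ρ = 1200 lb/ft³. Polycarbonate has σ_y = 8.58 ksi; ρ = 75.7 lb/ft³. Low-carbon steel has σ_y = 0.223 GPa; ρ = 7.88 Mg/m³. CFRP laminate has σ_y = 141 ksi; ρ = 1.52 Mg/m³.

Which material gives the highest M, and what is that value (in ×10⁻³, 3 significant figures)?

Convert each candidate to consistent units, then evaluate M:
  tungsten: σ_y = 594.0 MPa, ρ = 19220 kg/m³
  polycarbonate: σ_y = 59.16 MPa, ρ = 1213 kg/m³
  low-carbon steel: σ_y = 223.0 MPa, ρ = 7880 kg/m³
  CFRP laminate: σ_y = 972.2 MPa, ρ = 1520 kg/m³
  CFRP laminate: M = 20.5×10⁻³
  polycarbonate: M = 6.34×10⁻³
  low-carbon steel: M = 1.90×10⁻³
  tungsten: M = 1.27×10⁻³
Highest index: CFRP laminate.

CFRP laminate, M = 20.5×10⁻³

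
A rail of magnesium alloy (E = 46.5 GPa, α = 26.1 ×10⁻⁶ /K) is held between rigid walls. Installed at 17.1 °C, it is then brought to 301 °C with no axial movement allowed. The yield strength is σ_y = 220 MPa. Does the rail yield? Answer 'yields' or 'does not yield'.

ΔT = 283.9 K. Constrained thermal stress σ = E·α·ΔT = 46.50×10³ MPa × 26.1×10⁻⁶ × 283.9 = 345 MPa (compressive).
Compare to σ_y = 220 MPa: σ ≥ σ_y, so it yields.

yields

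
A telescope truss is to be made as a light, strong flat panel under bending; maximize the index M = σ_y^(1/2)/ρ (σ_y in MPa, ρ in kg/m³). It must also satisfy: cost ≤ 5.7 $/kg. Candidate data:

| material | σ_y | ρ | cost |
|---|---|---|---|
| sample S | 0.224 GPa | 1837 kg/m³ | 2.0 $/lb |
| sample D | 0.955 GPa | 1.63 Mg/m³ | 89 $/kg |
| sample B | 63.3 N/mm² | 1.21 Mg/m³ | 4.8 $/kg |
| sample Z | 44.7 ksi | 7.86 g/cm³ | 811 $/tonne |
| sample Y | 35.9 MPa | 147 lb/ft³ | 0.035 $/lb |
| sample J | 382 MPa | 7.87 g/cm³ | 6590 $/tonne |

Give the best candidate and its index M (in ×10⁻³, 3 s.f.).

sample S, M = 8.15×10⁻³

Screen on constraints: cost ≤ 5.7 $/kg. Survivors: sample S, sample B, sample Z, sample Y.
Convert each candidate to consistent units, then evaluate M:
  sample S: σ_y = 224.0 MPa, ρ = 1837 kg/m³
  sample B: σ_y = 63.30 MPa, ρ = 1210 kg/m³
  sample Z: σ_y = 308.2 MPa, ρ = 7860 kg/m³
  sample Y: σ_y = 35.90 MPa, ρ = 2355 kg/m³
  sample S: M = 8.15×10⁻³
  sample B: M = 6.58×10⁻³
  sample Y: M = 2.54×10⁻³
  sample Z: M = 2.23×10⁻³
The maximum is for sample S.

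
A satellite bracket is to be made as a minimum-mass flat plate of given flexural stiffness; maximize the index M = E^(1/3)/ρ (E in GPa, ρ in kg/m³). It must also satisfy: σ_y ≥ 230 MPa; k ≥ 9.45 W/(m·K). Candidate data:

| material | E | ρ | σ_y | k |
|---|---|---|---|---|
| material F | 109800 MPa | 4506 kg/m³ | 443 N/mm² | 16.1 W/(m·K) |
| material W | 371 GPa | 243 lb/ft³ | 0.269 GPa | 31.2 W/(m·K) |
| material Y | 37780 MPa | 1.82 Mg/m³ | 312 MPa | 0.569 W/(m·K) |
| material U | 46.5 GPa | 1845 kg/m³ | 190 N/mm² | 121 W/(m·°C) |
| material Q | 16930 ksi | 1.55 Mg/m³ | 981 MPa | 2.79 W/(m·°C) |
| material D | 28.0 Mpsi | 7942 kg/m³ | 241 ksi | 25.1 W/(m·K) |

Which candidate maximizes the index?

material W

Screen on constraints: σ_y ≥ 230 MPa; k ≥ 9.45 W/(m·K). Survivors: material F, material W, material D.
Normalizing units and computing the index:
  material F: E = 109.8 GPa, ρ = 4506 kg/m³
  material W: E = 371.0 GPa, ρ = 3892 kg/m³
  material D: E = 193.1 GPa, ρ = 7942 kg/m³
  material W: M = 1.85×10⁻³
  material F: M = 1.06×10⁻³
  material D: M = 0.728×10⁻³
Highest index: material W.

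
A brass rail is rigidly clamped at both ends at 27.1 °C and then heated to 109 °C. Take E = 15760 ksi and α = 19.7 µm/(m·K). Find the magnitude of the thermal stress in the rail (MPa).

175 MPa

E = 15760 ksi = 108.7 GPa.
ΔT = 81.90 K. Constrained thermal stress σ = E·α·ΔT = 108.7×10³ MPa × 19.7×10⁻⁶ × 81.90 = 175 MPa (compressive).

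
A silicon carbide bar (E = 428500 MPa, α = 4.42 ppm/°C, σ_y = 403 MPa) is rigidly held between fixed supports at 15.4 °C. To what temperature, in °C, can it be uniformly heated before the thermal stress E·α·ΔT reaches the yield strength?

E = 428500 MPa = 428.5 GPa.
E·α·ΔT = 403.0 MPa ⇒ ΔT = 403.0 / (428.5×10³ × 4.42×10⁻⁶) = 212.8 K.
T = 15.4 + 212.8 = 228.2 °C.

228 °C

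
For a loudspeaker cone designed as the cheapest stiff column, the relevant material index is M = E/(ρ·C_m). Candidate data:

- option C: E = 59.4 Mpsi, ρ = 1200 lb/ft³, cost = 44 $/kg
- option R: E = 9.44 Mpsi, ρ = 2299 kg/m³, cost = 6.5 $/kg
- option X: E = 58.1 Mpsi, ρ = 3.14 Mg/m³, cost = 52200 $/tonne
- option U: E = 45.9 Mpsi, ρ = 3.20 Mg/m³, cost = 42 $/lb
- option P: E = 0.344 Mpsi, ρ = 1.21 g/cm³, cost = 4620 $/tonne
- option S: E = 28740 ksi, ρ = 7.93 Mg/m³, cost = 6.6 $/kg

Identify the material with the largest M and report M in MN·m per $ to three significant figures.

Normalizing units and computing the index:
  option C: E = 409.5 GPa, ρ = 19220 kg/m³, cost = 44.00 $/kg
  option R: E = 65.09 GPa, ρ = 2299 kg/m³, cost = 6.500 $/kg
  option X: E = 400.6 GPa, ρ = 3140 kg/m³, cost = 52.20 $/kg
  option U: E = 316.5 GPa, ρ = 3200 kg/m³, cost = 92.59 $/kg
  option P: E = 2.372 GPa, ρ = 1210 kg/m³, cost = 4.620 $/kg
  option S: E = 198.2 GPa, ρ = 7930 kg/m³, cost = 6.600 $/kg
  option R: M = 4.36 MN·m per $
  option S: M = 3.79 MN·m per $
  option X: M = 2.44 MN·m per $
  option U: M = 1.07 MN·m per $
  option C: M = 0.484 MN·m per $
  option P: M = 0.424 MN·m per $
Highest index: option R.

option R, M = 4.36 MN·m per $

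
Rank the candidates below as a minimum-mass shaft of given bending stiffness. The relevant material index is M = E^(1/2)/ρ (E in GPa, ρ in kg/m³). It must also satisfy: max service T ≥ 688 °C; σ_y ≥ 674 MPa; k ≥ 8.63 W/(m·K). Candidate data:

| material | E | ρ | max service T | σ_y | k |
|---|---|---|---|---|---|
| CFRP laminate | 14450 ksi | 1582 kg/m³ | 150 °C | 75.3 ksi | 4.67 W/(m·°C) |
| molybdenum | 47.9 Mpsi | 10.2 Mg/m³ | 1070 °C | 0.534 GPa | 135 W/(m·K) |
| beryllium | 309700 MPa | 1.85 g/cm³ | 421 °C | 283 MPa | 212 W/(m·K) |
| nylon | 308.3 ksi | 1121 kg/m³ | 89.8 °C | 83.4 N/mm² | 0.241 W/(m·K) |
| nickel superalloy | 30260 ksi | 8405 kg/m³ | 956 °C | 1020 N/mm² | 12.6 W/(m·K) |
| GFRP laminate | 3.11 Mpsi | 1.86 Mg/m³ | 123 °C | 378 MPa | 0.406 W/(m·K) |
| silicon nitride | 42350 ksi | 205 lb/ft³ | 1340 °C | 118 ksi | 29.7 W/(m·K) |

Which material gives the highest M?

silicon nitride

Screen on constraints: max service T ≥ 688 °C; σ_y ≥ 674 MPa; k ≥ 8.63 W/(m·K). Survivors: nickel superalloy, silicon nitride.
After converting to SI:
  nickel superalloy: E = 208.6 GPa, ρ = 8405 kg/m³
  silicon nitride: E = 292.0 GPa, ρ = 3284 kg/m³
  silicon nitride: M = 5.20×10⁻³
  nickel superalloy: M = 1.72×10⁻³
The maximum is for silicon nitride.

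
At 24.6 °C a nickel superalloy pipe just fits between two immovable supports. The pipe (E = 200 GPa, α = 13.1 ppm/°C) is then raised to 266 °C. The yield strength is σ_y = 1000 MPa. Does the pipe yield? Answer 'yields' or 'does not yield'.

does not yield

ΔT = 241.4 K. Constrained thermal stress σ = E·α·ΔT = 200.0×10³ MPa × 13.1×10⁻⁶ × 241.4 = 632 MPa (compressive).
Compare to σ_y = 1000 MPa: σ < σ_y, so it does not yield.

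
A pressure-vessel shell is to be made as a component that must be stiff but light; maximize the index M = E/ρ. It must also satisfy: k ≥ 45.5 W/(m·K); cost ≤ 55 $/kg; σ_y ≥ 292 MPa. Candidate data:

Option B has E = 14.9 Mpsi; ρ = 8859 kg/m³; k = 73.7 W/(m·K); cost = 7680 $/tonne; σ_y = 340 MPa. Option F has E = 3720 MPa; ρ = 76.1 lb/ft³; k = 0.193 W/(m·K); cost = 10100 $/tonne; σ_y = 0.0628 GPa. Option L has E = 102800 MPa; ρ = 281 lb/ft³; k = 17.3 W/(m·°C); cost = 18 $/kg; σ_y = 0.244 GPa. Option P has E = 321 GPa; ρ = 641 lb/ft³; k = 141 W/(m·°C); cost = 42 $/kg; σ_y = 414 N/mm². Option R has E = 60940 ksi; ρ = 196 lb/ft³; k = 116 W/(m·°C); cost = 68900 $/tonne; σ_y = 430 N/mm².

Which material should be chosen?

option P

Screen on constraints: k ≥ 45.5 W/(m·K); cost ≤ 55 $/kg; σ_y ≥ 292 MPa. Survivors: option B, option P.
Putting every candidate on a common basis:
  option B: E = 102.7 GPa, ρ = 8859 kg/m³
  option P: E = 321.0 GPa, ρ = 10270 kg/m³
  option P: M = 31.3 MN·m/kg
  option B: M = 11.6 MN·m/kg
Option P ranks first.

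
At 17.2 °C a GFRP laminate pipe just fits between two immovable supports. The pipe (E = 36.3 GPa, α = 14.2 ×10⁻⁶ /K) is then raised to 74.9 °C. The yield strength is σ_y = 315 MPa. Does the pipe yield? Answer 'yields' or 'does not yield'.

does not yield

ΔT = 57.70 K. Constrained thermal stress σ = E·α·ΔT = 36.30×10³ MPa × 14.2×10⁻⁶ × 57.70 = 29.7 MPa (compressive).
Compare to σ_y = 315 MPa: σ < σ_y, so it does not yield.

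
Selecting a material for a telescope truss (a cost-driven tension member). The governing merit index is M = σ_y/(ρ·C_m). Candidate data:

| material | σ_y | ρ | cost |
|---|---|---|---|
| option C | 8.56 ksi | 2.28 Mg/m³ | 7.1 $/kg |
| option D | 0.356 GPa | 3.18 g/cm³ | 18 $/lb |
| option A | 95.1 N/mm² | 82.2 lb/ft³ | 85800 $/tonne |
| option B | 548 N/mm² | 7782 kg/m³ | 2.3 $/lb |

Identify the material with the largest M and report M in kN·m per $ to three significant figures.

Convert each candidate to consistent units, then evaluate M:
  option C: σ_y = 59.02 MPa, ρ = 2280 kg/m³, cost = 7.100 $/kg
  option D: σ_y = 356.0 MPa, ρ = 3180 kg/m³, cost = 39.68 $/kg
  option A: σ_y = 95.10 MPa, ρ = 1317 kg/m³, cost = 85.80 $/kg
  option B: σ_y = 548.0 MPa, ρ = 7782 kg/m³, cost = 5.071 $/kg
  option B: M = 13.9 kN·m per $
  option C: M = 3.65 kN·m per $
  option D: M = 2.82 kN·m per $
  option A: M = 0.842 kN·m per $
Option B ranks first.

option B, M = 13.9 kN·m per $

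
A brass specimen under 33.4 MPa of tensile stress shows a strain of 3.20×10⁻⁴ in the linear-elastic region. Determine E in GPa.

E = σ/ε = 33.4 MPa / 3.20×10⁻⁴ = 104400 MPa = 104 GPa.

104 GPa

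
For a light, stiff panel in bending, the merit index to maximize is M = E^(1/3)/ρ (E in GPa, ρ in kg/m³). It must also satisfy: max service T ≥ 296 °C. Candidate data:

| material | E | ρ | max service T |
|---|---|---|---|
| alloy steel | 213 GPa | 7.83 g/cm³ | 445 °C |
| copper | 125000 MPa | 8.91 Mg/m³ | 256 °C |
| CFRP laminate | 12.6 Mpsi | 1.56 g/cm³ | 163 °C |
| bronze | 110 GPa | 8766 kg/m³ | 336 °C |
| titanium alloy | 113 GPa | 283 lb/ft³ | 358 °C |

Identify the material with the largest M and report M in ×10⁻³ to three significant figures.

titanium alloy, M = 1.07×10⁻³

Screen on constraints: max service T ≥ 296 °C. Survivors: alloy steel, bronze, titanium alloy.
Convert each candidate to consistent units, then evaluate M:
  alloy steel: E = 213.0 GPa, ρ = 7830 kg/m³
  bronze: E = 110.0 GPa, ρ = 8766 kg/m³
  titanium alloy: E = 113.0 GPa, ρ = 4533 kg/m³
  titanium alloy: M = 1.07×10⁻³
  alloy steel: M = 0.763×10⁻³
  bronze: M = 0.547×10⁻³
The maximum is for titanium alloy.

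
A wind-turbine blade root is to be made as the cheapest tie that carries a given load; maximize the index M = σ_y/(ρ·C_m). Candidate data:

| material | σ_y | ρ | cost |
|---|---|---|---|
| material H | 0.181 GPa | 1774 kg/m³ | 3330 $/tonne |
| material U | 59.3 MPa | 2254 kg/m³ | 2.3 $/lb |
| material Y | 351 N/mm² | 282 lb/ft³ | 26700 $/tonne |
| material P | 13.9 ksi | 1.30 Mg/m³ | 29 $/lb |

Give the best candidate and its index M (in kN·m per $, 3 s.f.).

In SI units:
  material H: σ_y = 181.0 MPa, ρ = 1774 kg/m³, cost = 3.330 $/kg
  material U: σ_y = 59.30 MPa, ρ = 2254 kg/m³, cost = 5.071 $/kg
  material Y: σ_y = 351.0 MPa, ρ = 4517 kg/m³, cost = 26.70 $/kg
  material P: σ_y = 95.84 MPa, ρ = 1300 kg/m³, cost = 63.93 $/kg
  material H: M = 30.6 kN·m per $
  material U: M = 5.19 kN·m per $
  material Y: M = 2.91 kN·m per $
  material P: M = 1.15 kN·m per $
Material H has the largest M.

material H, M = 30.6 kN·m per $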